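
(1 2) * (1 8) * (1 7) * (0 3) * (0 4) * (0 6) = (0 3 4 6)(1 2 8 7)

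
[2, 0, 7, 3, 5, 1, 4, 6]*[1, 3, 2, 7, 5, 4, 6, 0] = [2, 1, 0, 7, 4, 3, 5, 6]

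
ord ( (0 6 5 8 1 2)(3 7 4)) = 6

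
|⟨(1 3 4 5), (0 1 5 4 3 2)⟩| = 720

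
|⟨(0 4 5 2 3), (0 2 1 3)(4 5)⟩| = 360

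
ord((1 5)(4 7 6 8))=4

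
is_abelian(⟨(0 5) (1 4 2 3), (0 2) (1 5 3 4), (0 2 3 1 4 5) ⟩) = no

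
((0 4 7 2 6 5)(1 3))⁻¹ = (0 5 6 2 7 4)(1 3)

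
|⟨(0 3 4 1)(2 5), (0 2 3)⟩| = 360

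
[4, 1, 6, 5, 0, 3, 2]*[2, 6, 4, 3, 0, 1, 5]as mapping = [0→0, 1→6, 2→5, 3→1, 4→2, 5→3, 6→4]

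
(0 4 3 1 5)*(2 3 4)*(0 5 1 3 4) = (0 2 4)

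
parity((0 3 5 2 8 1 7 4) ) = odd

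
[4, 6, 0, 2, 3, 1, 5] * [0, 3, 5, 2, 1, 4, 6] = [1, 6, 0, 5, 2, 3, 4]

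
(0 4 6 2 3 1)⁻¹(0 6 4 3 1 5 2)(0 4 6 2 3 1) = (0 5 3 4 2 6 1)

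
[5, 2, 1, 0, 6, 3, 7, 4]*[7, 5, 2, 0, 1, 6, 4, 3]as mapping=[0→6, 1→2, 2→5, 3→7, 4→4, 5→0, 6→3, 7→1]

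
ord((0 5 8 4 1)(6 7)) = 10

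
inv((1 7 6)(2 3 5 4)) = (1 6 7)(2 4 5 3)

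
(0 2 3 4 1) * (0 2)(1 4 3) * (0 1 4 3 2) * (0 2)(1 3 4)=(0 3)(1 2)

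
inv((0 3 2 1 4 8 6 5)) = (0 5 6 8 4 1 2 3)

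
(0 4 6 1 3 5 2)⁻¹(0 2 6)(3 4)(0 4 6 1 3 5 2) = (0 1 4)(5 6)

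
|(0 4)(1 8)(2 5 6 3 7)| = 10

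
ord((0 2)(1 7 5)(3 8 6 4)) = 12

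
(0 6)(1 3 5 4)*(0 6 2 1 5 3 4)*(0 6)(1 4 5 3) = (0 2 4 3 1 5 6)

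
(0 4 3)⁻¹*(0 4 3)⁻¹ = (0 4 3)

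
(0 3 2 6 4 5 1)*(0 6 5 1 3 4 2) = (0 4 1 6 2 5 3)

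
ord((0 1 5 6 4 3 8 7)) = 8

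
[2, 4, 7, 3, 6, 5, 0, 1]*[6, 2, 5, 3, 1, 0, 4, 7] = [5, 1, 7, 3, 4, 0, 6, 2]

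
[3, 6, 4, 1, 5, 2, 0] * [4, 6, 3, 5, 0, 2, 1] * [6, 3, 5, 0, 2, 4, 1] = [4, 3, 6, 1, 5, 0, 2]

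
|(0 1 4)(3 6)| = 6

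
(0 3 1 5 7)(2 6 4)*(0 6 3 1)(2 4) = (0 1 5 7 6 2 3)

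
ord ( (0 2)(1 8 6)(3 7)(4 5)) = 6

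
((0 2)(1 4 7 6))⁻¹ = (0 2)(1 6 7 4)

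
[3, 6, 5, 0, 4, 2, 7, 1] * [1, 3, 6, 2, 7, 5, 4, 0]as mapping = [0→2, 1→4, 2→5, 3→1, 4→7, 5→6, 6→0, 7→3]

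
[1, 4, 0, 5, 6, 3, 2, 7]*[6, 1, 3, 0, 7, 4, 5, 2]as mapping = [0→1, 1→7, 2→6, 3→4, 4→5, 5→0, 6→3, 7→2]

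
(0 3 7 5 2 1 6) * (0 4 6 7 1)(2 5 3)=(0 2)(1 7 3)(4 6)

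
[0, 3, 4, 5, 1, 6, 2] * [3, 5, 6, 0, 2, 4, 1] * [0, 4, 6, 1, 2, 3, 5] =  [1, 0, 6, 2, 3, 4, 5]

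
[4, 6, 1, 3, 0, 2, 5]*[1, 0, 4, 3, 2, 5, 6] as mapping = [0→2, 1→6, 2→0, 3→3, 4→1, 5→4, 6→5] 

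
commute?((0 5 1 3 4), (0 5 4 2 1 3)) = no:(0 5 1 3 4)*(0 5 4 2 1 3) = (0 4 5 3 2 1), (0 5 4 2 1 3)*(0 5 1 3 4) = (0 1 4 2 3 5)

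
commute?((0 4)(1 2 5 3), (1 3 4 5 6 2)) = no:(0 4)(1 2 5 3)*(1 3 4 5 6 2) = (0 5 4)(2 6), (1 3 4 5 6 2)*(0 4)(1 2 5 3) = (0 4 3)(5 6)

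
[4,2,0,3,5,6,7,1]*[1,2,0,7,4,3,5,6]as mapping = [0→4,1→0,2→1,3→7,4→3,5→5,6→6,7→2]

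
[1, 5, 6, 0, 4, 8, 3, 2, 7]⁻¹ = [3, 0, 7, 6, 4, 1, 2, 8, 5]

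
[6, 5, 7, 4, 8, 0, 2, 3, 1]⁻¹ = [5, 8, 6, 7, 3, 1, 0, 2, 4]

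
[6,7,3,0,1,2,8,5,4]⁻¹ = [3,4,5,2,8,7,0,1,6]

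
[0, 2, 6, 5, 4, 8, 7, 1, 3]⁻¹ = [0, 7, 1, 8, 4, 3, 2, 6, 5]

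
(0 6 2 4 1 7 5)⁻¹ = (0 5 7 1 4 2 6)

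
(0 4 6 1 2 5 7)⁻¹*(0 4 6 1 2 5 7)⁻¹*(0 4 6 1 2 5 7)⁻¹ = (0 2 4 5 6 7 1)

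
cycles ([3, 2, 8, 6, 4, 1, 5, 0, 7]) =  (0 3 6 5 1 2 8 7)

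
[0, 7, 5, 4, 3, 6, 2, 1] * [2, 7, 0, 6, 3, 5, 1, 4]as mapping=[0→2, 1→4, 2→5, 3→3, 4→6, 5→1, 6→0, 7→7]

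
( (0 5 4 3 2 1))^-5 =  (0 5 4 3 2 1)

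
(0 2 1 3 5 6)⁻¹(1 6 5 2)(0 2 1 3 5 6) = (0 6 1 3)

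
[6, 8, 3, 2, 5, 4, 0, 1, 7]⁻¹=[6, 7, 3, 2, 5, 4, 0, 8, 1]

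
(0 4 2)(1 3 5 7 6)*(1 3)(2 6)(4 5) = (0 5 7 2)(3 4 6)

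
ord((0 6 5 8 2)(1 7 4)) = 15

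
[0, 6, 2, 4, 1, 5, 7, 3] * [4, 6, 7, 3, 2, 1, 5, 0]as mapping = [0→4, 1→5, 2→7, 3→2, 4→6, 5→1, 6→0, 7→3]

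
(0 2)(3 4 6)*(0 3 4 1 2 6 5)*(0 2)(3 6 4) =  (0 4 5 2 6 3 1)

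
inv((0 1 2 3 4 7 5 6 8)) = (0 8 6 5 7 4 3 2 1)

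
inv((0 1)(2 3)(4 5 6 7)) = (0 1)(2 3)(4 7 6 5)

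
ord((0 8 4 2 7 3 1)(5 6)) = 14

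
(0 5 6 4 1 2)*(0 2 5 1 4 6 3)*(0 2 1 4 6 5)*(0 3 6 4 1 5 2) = (0 1 3)(2 5 6)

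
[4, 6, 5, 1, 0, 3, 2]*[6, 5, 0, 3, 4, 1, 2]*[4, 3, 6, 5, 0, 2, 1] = [0, 6, 3, 2, 1, 5, 4]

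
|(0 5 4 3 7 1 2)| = 7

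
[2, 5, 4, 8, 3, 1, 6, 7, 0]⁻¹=[8, 5, 0, 4, 2, 1, 6, 7, 3]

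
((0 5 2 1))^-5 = (0 1 2 5)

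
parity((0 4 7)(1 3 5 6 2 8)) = odd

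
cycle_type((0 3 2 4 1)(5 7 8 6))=4.5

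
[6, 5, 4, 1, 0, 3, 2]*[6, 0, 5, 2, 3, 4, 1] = [1, 4, 3, 0, 6, 2, 5]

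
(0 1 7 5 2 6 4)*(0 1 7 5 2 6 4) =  (0 7 2 4 1 5 6)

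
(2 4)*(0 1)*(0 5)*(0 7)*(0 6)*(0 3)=(0 1 5 7 6 3)(2 4)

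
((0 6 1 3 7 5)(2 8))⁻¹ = (0 5 7 3 1 6)(2 8)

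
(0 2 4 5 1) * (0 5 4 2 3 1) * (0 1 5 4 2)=(0 3 5 1 4 2)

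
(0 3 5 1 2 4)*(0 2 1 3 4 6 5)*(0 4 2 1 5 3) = (0 2 6 3 4 1 5)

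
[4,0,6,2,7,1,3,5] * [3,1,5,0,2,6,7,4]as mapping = [0→2,1→3,2→7,3→5,4→4,5→1,6→0,7→6]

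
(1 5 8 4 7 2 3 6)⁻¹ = (1 6 3 2 7 4 8 5)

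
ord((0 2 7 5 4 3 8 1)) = 8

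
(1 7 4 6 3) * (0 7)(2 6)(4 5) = (0 7 5 4 2 6 3 1)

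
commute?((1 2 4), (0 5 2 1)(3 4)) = no:(1 2 4) * (0 5 2 1)(3 4) = (0 5 2 3 4), (0 5 2 1)(3 4) * (1 2 4) = (0 5 4 3 1)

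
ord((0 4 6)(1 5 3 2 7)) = 15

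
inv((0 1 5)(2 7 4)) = (0 5 1)(2 4 7)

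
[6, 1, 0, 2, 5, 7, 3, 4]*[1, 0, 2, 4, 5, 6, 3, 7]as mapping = [0→3, 1→0, 2→1, 3→2, 4→6, 5→7, 6→4, 7→5]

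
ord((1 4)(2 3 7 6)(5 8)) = 4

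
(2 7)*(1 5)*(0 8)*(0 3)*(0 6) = (0 8 3 6) (1 5) (2 7) 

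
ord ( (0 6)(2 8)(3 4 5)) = 6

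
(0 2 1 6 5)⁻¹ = (0 5 6 1 2)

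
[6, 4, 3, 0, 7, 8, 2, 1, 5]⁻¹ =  [3, 7, 6, 2, 1, 8, 0, 4, 5]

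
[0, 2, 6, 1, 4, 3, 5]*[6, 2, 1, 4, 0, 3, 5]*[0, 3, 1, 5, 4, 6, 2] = [2, 3, 6, 1, 0, 4, 5]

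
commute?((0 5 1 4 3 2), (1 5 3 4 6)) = no:(0 5 1 4 3 2) * (1 5 3 4 6) = (0 3 2)(1 6), (1 5 3 4 6) * (0 5 1 4 3 2) = (0 5 2)(4 6)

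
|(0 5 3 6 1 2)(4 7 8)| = 6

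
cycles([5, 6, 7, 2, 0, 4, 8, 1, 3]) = (0 5 4)(1 6 8 3 2 7)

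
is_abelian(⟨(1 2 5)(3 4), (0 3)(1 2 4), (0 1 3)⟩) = no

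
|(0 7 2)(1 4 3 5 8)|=15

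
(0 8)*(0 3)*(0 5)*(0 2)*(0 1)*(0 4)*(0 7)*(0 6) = (0 8 3 5 2 1 4 7 6)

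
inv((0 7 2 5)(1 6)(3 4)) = (0 5 2 7)(1 6)(3 4)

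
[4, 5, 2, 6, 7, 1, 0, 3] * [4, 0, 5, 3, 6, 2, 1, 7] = [6, 2, 5, 1, 7, 0, 4, 3]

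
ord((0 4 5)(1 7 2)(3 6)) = 6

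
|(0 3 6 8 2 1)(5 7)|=6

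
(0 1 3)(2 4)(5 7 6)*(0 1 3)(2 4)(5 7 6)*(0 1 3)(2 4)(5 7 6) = (2 4)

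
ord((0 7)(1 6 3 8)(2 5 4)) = 12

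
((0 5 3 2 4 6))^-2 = (0 4 3)(2 5 6)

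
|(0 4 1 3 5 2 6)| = 7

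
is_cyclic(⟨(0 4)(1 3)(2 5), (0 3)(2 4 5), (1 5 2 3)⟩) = no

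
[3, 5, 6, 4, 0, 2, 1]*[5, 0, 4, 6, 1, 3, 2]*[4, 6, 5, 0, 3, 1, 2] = [2, 0, 5, 6, 1, 3, 4]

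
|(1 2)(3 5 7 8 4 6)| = 6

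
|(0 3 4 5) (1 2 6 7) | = 4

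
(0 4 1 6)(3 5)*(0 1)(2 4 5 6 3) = (0 5 2 4)(1 3 6)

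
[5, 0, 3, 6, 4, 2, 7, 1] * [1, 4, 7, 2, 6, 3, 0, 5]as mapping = [0→3, 1→1, 2→2, 3→0, 4→6, 5→7, 6→5, 7→4]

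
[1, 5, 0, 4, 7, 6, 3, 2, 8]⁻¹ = [2, 0, 7, 6, 3, 1, 5, 4, 8]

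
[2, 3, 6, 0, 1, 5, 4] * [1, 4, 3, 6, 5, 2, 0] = [3, 6, 0, 1, 4, 2, 5]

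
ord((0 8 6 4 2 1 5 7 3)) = 9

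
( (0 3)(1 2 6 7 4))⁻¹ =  (0 3)(1 4 7 6 2)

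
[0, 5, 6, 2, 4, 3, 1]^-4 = [0, 5, 6, 2, 4, 3, 1]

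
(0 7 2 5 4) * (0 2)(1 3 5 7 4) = (0 4 2 7)(1 3 5)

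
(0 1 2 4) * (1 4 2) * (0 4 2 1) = (0 2 1)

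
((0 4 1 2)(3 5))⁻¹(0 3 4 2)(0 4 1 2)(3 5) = (0 4 5 1)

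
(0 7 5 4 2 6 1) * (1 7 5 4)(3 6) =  (0 5 1)(2 3 6 7 4)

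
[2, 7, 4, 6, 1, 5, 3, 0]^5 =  [0, 1, 2, 6, 4, 5, 3, 7]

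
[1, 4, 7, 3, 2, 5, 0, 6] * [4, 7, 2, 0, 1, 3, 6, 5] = [7, 1, 5, 0, 2, 3, 4, 6]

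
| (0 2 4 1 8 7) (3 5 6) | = 6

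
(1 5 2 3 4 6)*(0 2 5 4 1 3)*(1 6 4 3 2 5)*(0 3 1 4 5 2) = (0 2 3 6)(4 5)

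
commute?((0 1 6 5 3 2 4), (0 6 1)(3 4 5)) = no:(0 1 6 5 3 2 4) * (0 6 1)(3 4 5) = (2 5 4 6 3), (0 6 1)(3 4 5) * (0 1 6 5 3 2 4) = (0 5 2 4 3)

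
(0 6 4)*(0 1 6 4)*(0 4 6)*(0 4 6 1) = (0 1 4)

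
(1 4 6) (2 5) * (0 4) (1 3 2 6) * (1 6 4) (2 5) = (0 1) (3 5 4 6) 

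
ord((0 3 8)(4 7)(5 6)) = 6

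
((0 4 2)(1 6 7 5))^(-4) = (0 2 4)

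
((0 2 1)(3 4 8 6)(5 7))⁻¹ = (0 1 2)(3 6 8 4)(5 7)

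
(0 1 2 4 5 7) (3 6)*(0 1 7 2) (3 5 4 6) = (0 7 1) (2 6 5) 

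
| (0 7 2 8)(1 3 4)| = 12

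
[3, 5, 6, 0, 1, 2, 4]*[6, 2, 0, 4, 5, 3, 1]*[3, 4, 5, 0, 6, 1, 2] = [6, 0, 4, 2, 5, 3, 1]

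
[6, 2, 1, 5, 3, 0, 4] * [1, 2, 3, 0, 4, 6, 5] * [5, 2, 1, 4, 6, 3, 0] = [3, 4, 1, 0, 5, 2, 6]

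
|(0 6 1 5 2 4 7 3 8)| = 9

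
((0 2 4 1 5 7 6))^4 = (0 5 2 7 4 6 1)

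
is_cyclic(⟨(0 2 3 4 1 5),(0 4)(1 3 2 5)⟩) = no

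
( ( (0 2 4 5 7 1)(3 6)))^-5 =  (0 2 4 5 7 1)(3 6)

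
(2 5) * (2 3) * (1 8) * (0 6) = (0 6)(1 8)(2 5 3)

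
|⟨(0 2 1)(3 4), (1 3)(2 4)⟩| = 120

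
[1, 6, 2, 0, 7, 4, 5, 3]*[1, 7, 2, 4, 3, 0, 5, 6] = [7, 5, 2, 1, 6, 3, 0, 4]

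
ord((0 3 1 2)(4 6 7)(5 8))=12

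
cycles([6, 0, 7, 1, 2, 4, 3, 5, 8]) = (0 6 3 1)(2 7 5 4)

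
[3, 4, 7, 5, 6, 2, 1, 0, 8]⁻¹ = [7, 6, 5, 0, 1, 3, 4, 2, 8]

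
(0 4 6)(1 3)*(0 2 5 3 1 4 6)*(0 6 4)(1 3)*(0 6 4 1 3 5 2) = (0 1 5 3 6)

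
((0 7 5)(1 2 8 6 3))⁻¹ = (0 5 7)(1 3 6 8 2)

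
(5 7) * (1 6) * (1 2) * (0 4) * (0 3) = (0 4 3)(1 6 2)(5 7)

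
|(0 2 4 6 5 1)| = 6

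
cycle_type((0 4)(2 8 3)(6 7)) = 2^2.3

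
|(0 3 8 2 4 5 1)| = 7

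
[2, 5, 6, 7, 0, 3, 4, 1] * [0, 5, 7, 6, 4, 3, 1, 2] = [7, 3, 1, 2, 0, 6, 4, 5]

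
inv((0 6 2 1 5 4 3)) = (0 3 4 5 1 2 6)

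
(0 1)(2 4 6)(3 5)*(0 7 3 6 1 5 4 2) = (0 5 6)(1 7 3 4)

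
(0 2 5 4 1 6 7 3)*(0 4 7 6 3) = (0 2 5 7)(1 3 4)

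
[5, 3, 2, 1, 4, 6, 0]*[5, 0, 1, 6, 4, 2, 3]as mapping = [0→2, 1→6, 2→1, 3→0, 4→4, 5→3, 6→5]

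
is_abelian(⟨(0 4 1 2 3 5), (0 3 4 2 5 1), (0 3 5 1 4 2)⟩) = no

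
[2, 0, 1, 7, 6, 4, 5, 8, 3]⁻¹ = [1, 2, 0, 8, 5, 6, 4, 3, 7]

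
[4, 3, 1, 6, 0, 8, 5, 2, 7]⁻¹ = [4, 2, 7, 1, 0, 6, 3, 8, 5]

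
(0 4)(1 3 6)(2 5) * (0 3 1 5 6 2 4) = (2 6 5 4 3)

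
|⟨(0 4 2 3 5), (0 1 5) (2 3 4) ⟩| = 360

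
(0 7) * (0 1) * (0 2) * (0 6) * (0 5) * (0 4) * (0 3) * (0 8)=(0 7 1 2 6 5 4 3 8)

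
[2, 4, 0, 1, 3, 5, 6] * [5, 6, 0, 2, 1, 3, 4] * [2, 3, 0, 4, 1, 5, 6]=[2, 3, 5, 6, 0, 4, 1]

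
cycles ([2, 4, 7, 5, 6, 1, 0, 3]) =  (0 2 7 3 5 1 4 6)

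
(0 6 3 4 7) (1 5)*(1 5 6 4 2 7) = (0 4 1 6 3 2 7) 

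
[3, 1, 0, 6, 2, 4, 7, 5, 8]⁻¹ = [2, 1, 4, 0, 5, 7, 3, 6, 8]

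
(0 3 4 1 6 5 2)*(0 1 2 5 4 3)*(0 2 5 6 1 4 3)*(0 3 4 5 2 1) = (0 1)(2 5 6 4)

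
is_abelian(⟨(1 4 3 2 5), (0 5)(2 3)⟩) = no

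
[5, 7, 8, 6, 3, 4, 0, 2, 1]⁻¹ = [6, 8, 7, 4, 5, 0, 3, 1, 2]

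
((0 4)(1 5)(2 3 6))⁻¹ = (0 4)(1 5)(2 6 3)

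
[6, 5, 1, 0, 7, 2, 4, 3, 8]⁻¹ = [3, 2, 5, 7, 6, 1, 0, 4, 8]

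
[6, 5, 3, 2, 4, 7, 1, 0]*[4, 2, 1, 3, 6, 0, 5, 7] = [5, 0, 3, 1, 6, 7, 2, 4]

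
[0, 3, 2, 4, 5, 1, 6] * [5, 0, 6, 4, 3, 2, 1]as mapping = [0→5, 1→4, 2→6, 3→3, 4→2, 5→0, 6→1]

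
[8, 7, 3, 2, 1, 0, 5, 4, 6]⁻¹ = [5, 4, 3, 2, 7, 6, 8, 1, 0]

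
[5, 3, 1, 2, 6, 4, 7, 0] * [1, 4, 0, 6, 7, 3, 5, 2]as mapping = [0→3, 1→6, 2→4, 3→0, 4→5, 5→7, 6→2, 7→1]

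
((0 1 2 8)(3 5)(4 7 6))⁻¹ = (0 8 2 1)(3 5)(4 6 7)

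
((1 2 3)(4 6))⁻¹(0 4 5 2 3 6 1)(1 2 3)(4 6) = (0 6 5 3 1 4 2)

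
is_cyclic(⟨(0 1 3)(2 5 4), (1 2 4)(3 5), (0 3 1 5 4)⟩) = no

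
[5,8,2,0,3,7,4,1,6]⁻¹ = [3,7,2,4,6,0,8,5,1]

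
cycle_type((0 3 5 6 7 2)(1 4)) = 2.6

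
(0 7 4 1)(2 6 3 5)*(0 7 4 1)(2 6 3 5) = (0 4)(1 7)(2 3)(5 6)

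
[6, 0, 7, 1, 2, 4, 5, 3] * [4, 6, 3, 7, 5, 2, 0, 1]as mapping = [0→0, 1→4, 2→1, 3→6, 4→3, 5→5, 6→2, 7→7]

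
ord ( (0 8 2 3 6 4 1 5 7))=9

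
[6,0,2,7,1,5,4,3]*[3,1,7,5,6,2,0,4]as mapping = [0→0,1→3,2→7,3→4,4→1,5→2,6→6,7→5]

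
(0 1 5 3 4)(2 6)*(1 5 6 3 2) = (0 5 2 3 4)(1 6)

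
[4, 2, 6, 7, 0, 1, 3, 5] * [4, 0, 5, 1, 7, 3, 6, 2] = [7, 5, 6, 2, 4, 0, 1, 3]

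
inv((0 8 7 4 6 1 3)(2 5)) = (0 3 1 6 4 7 8)(2 5)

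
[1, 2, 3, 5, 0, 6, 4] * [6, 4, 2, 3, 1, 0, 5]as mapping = [0→4, 1→2, 2→3, 3→0, 4→6, 5→5, 6→1]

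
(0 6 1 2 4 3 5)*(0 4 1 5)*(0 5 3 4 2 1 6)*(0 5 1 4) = (0 5 2 6 3 1 4)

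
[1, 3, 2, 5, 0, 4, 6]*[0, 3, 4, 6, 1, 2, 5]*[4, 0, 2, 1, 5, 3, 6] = [1, 6, 5, 2, 4, 0, 3]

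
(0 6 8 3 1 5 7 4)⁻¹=(0 4 7 5 1 3 8 6)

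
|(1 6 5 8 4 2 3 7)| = 8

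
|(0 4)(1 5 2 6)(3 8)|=4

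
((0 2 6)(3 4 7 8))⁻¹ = (0 6 2)(3 8 7 4)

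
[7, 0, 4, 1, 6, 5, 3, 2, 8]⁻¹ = [1, 3, 7, 6, 2, 5, 4, 0, 8]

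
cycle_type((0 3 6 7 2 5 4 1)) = 8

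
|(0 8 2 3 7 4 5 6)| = 8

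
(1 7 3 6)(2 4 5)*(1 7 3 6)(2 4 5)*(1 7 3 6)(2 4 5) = (1 6 3 7)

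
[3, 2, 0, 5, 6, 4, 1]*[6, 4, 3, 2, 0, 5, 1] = [2, 3, 6, 5, 1, 0, 4]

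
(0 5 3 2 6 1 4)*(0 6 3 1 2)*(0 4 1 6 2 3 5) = (2 5 6 3 4)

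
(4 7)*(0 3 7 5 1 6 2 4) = (0 3 7) (1 6 2 4 5) 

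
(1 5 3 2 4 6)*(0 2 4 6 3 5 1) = (0 2 6)(3 4)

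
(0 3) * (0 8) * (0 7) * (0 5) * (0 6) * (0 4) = (0 3 8 7 5 6 4) 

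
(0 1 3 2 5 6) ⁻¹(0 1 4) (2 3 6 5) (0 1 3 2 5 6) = (0 6 5 2) (1 3 4) 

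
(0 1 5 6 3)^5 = ()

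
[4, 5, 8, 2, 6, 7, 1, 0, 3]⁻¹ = [7, 6, 3, 8, 0, 1, 4, 5, 2]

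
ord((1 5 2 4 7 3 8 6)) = 8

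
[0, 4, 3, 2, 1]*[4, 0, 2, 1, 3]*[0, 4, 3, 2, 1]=[1, 2, 4, 3, 0] 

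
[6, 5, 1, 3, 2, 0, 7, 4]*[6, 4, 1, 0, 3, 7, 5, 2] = [5, 7, 4, 0, 1, 6, 2, 3]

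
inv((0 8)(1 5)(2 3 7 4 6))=(0 8)(1 5)(2 6 4 7 3)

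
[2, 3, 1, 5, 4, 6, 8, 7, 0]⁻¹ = [8, 2, 0, 1, 4, 3, 5, 7, 6]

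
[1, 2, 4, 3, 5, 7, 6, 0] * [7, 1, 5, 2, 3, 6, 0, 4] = [1, 5, 3, 2, 6, 4, 0, 7]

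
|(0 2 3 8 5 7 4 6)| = 8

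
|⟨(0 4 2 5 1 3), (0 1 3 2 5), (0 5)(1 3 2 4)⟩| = 720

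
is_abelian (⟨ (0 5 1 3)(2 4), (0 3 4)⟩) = no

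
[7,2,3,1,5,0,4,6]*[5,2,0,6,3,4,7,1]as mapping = [0→1,1→0,2→6,3→2,4→4,5→5,6→3,7→7]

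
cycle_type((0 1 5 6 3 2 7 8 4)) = 9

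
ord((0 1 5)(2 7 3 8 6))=15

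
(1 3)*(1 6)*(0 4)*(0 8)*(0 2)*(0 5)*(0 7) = (0 4 8 2 5 7)(1 3 6)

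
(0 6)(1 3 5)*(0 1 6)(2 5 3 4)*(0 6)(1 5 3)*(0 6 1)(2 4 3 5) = (0 1 3)(2 5 6)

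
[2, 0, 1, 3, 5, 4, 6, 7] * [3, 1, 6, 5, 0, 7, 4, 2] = [6, 3, 1, 5, 7, 0, 4, 2]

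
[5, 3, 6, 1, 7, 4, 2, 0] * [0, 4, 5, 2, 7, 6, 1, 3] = [6, 2, 1, 4, 3, 7, 5, 0]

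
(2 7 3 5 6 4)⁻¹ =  (2 4 6 5 3 7)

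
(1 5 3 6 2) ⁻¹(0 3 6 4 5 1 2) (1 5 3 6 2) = (0 6 2 4 3 5 1) 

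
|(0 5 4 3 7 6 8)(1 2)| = 14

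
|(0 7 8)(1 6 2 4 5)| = 15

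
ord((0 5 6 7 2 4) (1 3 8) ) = 6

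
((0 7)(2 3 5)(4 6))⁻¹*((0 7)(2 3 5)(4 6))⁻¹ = (2 3 5)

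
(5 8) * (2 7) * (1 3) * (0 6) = (0 6)(1 3)(2 7)(5 8)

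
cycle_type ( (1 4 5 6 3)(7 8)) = 2.5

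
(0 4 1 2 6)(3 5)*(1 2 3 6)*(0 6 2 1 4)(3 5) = (1 5 2 4)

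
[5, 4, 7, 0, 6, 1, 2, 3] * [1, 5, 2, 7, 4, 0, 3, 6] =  [0, 4, 6, 1, 3, 5, 2, 7]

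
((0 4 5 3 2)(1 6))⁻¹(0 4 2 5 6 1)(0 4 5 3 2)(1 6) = (0 3 1 6 4 5)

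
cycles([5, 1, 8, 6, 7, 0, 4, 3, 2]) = (0 5) (2 8) (3 6 4 7) 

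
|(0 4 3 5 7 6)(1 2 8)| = 6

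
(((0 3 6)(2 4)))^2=(0 6 3)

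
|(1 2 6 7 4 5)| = 6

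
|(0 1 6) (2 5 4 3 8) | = 15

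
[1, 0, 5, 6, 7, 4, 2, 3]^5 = [1, 0, 6, 7, 5, 2, 3, 4]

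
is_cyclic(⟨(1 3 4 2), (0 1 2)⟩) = no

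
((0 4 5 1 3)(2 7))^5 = (2 7)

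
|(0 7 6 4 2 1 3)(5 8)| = 14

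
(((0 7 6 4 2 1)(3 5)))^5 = (0 1 2 4 6 7)(3 5)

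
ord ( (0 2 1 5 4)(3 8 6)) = 15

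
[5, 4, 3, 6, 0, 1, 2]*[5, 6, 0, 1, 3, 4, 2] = [4, 3, 1, 2, 5, 6, 0]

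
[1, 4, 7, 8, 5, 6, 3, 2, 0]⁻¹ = [8, 0, 7, 6, 1, 4, 5, 2, 3]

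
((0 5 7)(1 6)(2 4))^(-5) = (0 5 7)(1 6)(2 4)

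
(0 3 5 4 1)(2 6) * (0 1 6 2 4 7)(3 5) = (0 5 7)(4 6)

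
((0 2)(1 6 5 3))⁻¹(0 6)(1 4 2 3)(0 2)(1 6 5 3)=(0 1 6 4)(2 5)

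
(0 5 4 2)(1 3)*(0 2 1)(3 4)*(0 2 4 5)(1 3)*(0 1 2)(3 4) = (0 1 5 2 3)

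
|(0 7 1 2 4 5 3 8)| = 8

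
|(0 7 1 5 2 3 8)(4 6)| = 14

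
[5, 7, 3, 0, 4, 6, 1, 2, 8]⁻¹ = [3, 6, 7, 2, 4, 0, 5, 1, 8]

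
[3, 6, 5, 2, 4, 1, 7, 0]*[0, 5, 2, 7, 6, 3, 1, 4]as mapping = [0→7, 1→1, 2→3, 3→2, 4→6, 5→5, 6→4, 7→0]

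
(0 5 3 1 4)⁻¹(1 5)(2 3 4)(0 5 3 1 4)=(0 2 1)(3 4)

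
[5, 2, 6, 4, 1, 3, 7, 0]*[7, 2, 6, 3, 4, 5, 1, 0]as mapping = [0→5, 1→6, 2→1, 3→4, 4→2, 5→3, 6→0, 7→7]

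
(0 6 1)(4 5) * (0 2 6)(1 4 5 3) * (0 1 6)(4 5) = (0 1 2)(3 6 5 4)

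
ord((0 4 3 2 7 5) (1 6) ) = 6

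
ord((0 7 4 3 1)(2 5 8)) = 15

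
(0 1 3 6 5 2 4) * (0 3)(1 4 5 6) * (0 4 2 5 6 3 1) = (0 2 6 3)(1 4)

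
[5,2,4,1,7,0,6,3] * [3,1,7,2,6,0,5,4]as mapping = [0→0,1→7,2→6,3→1,4→4,5→3,6→5,7→2]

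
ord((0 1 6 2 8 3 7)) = 7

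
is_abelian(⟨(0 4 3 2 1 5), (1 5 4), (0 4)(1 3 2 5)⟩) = no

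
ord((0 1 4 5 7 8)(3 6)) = 6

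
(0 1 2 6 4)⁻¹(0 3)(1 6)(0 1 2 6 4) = (1 3)(2 4)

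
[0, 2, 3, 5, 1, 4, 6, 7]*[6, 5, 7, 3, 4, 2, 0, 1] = [6, 7, 3, 2, 5, 4, 0, 1]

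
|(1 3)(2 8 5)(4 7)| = 6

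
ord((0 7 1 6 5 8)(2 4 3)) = 6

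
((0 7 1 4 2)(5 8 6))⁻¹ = (0 2 4 1 7)(5 6 8)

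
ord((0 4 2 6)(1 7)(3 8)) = 4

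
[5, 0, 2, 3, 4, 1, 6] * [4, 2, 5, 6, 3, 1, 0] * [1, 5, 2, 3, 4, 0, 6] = [5, 4, 0, 6, 3, 2, 1]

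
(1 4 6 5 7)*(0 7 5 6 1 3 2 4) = (0 7 3 2 4 1)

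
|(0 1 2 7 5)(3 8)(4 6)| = 10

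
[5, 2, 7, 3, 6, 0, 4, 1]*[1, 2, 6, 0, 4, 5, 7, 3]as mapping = [0→5, 1→6, 2→3, 3→0, 4→7, 5→1, 6→4, 7→2]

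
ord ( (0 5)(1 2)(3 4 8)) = 6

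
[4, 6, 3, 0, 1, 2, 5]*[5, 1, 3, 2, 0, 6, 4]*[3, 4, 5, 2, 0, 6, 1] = [3, 0, 5, 6, 4, 2, 1]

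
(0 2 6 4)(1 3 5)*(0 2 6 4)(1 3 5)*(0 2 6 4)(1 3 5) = (0 4 6 2)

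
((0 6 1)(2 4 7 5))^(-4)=(0 1 6)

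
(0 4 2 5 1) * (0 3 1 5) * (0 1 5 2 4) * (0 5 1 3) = (0 5 2 3 1)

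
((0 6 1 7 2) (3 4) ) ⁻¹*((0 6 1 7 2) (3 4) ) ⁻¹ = (0 7 6 2 1) 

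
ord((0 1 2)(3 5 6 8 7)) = 15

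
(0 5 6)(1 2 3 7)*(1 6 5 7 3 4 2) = (0 7 6)(2 4)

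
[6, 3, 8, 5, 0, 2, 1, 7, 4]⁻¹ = [4, 6, 5, 1, 8, 3, 0, 7, 2]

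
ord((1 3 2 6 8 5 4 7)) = 8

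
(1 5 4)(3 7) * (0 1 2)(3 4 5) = (0 1 3 7 4 2)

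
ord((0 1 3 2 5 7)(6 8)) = 6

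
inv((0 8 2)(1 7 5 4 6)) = (0 2 8)(1 6 4 5 7)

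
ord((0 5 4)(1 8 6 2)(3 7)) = 12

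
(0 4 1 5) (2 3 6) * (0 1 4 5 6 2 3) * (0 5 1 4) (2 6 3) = (0 1 3 6 2 5 4) 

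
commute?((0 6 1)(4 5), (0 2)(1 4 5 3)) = no:(0 6 1)(4 5) * (0 2)(1 4 5 3) = (0 6 4 3 1 2), (0 2)(1 4 5 3) * (0 6 1)(4 5) = (0 2 6 1 5 3)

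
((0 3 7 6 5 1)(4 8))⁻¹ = (0 1 5 6 7 3)(4 8)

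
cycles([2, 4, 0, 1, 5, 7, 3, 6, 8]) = (0 2)(1 4 5 7 6 3)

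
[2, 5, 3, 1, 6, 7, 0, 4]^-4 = [5, 6, 7, 4, 3, 0, 1, 2]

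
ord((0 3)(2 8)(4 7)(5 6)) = 2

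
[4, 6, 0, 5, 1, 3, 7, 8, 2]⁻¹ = [2, 4, 8, 5, 0, 3, 1, 6, 7]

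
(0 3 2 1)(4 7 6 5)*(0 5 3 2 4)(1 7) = (0 2 7 6 3 4 1 5)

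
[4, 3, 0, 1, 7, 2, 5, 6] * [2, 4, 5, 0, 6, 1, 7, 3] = [6, 0, 2, 4, 3, 5, 1, 7]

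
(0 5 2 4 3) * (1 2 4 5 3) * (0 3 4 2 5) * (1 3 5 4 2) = (0 2)(1 4 3 5)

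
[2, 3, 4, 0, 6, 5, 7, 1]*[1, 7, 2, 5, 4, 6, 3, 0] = [2, 5, 4, 1, 3, 6, 0, 7]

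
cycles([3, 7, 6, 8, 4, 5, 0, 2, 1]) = (0 3 8 1 7 2 6)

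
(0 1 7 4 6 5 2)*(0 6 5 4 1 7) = (0 7 1)(2 6 4 5)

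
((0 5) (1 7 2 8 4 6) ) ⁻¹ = (0 5) (1 6 4 8 2 7) 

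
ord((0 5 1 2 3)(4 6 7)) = 15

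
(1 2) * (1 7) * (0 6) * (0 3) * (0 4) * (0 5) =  (0 6 3 4 5) (1 2 7) 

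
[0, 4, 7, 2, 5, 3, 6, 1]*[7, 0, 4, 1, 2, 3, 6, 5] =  [7, 2, 5, 4, 3, 1, 6, 0]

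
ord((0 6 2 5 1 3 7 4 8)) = 9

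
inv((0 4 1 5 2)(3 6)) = (0 2 5 1 4)(3 6)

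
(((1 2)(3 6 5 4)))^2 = (3 5)(4 6)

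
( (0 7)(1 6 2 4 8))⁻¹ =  (0 7)(1 8 4 2 6)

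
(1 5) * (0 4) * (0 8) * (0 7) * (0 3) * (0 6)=(0 4 8 7 3 6)(1 5)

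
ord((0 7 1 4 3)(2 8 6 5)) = 20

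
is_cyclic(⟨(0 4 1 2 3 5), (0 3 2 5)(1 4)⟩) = no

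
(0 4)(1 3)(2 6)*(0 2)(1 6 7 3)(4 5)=(0 5 4 2 7 3 6)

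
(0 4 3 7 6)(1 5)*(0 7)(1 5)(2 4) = (0 2 4 3)(6 7)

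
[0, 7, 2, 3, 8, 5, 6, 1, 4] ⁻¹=[0, 7, 2, 3, 8, 5, 6, 1, 4] 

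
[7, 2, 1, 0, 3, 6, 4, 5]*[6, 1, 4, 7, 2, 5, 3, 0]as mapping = [0→0, 1→4, 2→1, 3→6, 4→7, 5→3, 6→2, 7→5]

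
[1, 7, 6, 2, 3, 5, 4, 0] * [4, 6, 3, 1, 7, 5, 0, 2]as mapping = [0→6, 1→2, 2→0, 3→3, 4→1, 5→5, 6→7, 7→4]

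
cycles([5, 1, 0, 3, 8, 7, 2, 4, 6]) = (0 5 7 4 8 6 2)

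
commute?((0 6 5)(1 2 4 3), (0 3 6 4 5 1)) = no:(0 6 5)(1 2 4 3) * (0 3 6 4 5 1) = (0 4 6 1 2 5 3), (0 3 6 4 5 1) * (0 6 5)(1 2 4 3) = (0 1 6 3 5 2 4)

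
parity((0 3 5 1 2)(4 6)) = odd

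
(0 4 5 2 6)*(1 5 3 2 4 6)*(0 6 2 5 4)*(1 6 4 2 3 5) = (0 3 1 2 6 4 5)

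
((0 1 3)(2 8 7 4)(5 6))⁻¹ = (0 3 1)(2 4 7 8)(5 6)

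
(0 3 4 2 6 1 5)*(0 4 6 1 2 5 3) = (1 3 6 2)(4 5)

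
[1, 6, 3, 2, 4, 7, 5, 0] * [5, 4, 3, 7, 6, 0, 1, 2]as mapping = [0→4, 1→1, 2→7, 3→3, 4→6, 5→2, 6→0, 7→5]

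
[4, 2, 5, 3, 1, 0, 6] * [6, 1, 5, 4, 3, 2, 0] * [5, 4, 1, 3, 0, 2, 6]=[3, 2, 1, 0, 4, 6, 5]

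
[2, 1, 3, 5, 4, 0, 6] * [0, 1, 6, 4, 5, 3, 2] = [6, 1, 4, 3, 5, 0, 2]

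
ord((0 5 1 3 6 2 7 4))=8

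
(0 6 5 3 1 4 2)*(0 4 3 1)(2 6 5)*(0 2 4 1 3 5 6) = (0 6 4)(1 5 3 2)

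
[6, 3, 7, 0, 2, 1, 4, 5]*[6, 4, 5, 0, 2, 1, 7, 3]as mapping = [0→7, 1→0, 2→3, 3→6, 4→5, 5→4, 6→2, 7→1]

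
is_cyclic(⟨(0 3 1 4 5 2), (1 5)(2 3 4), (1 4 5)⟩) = no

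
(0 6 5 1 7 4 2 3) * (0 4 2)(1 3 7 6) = (0 1 6 5 3 4)(2 7)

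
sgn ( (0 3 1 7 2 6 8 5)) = -1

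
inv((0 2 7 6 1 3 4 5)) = (0 5 4 3 1 6 7 2)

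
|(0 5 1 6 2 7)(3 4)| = 6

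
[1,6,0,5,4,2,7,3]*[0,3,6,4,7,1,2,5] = [3,2,0,1,7,6,5,4]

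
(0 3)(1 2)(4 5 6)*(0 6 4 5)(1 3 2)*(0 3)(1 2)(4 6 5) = (0 1 2)(3 5 6 4)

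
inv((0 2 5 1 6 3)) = (0 3 6 1 5 2)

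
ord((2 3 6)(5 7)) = 6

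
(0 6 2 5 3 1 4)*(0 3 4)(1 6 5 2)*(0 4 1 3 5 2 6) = (0 2 6 3)(1 4 5)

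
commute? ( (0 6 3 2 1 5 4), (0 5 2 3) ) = no: (0 6 3 2 1 5 4)*(0 5 2 3) = (0 6) (1 2) (4 5), (0 5 2 3)*(0 6 3 2 1 5 4) = (0 4) (1 5) (3 6) 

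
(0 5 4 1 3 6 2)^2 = (0 4 3 2 5 1 6)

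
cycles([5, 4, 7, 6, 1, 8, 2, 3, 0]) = (0 5 8)(1 4)(2 7 3 6)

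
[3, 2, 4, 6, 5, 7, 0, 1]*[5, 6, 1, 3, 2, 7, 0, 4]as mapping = [0→3, 1→1, 2→2, 3→0, 4→7, 5→4, 6→5, 7→6]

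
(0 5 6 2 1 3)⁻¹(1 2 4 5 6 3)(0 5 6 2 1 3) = (0 3 1 4 6 2)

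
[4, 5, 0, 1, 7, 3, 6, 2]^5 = [4, 3, 0, 5, 7, 1, 6, 2]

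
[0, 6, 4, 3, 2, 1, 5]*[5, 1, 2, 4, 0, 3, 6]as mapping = [0→5, 1→6, 2→0, 3→4, 4→2, 5→1, 6→3]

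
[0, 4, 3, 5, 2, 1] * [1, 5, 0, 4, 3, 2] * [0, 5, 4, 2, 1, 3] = [5, 2, 1, 4, 0, 3]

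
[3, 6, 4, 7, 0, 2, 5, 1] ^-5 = [1, 2, 3, 6, 7, 0, 4, 5] 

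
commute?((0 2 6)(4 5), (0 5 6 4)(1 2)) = no:(0 2 6)(4 5) * (0 5 6 4)(1 2) = (0 1 2 4 6 5), (0 5 6 4)(1 2) * (0 2 6)(4 5) = (0 4 2 1 6 5)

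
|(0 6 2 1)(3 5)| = 4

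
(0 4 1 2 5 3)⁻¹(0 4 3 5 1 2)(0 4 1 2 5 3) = (0 3 2 5 4 1)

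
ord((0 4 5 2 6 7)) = 6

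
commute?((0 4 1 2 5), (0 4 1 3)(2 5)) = no:(0 4 1 2 5)*(0 4 1 3)(2 5) = (0 1 5 4 3), (0 4 1 3)(2 5)*(0 4 1 2 5) = (0 1 3 4 2)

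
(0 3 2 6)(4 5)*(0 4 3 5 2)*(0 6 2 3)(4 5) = (0 4 3 6 5)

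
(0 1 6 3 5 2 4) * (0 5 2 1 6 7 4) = (0 6 3 2) (1 7 4 5) 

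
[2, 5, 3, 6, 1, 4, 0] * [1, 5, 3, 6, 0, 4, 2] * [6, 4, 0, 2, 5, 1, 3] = [2, 5, 3, 0, 1, 6, 4]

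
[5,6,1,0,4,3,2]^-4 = [3,2,6,5,4,0,1]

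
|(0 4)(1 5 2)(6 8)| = 6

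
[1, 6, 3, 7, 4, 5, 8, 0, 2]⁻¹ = [7, 0, 8, 2, 4, 5, 1, 3, 6]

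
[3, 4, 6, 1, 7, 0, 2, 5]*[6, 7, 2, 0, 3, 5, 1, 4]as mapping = [0→0, 1→3, 2→1, 3→7, 4→4, 5→6, 6→2, 7→5]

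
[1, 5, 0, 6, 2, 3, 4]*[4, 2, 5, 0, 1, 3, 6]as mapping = [0→2, 1→3, 2→4, 3→6, 4→5, 5→0, 6→1]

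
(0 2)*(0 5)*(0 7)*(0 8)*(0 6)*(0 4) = (0 2 5 7 8 6 4)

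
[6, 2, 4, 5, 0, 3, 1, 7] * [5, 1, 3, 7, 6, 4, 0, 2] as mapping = [0→0, 1→3, 2→6, 3→4, 4→5, 5→7, 6→1, 7→2] 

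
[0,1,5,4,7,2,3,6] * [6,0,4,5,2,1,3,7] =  [6,0,1,2,7,4,5,3]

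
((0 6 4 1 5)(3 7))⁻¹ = (0 5 1 4 6)(3 7)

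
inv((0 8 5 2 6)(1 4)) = (0 6 2 5 8)(1 4)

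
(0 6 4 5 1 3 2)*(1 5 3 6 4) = (0 4 3 2)(1 6)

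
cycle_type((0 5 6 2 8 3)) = 6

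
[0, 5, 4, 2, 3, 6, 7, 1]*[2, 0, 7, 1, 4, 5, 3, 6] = [2, 5, 4, 7, 1, 3, 6, 0]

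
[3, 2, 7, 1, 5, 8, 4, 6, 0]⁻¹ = [8, 3, 1, 0, 6, 4, 7, 2, 5]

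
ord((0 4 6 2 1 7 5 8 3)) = 9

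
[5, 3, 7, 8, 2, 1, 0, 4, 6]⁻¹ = [6, 5, 4, 1, 7, 0, 8, 2, 3]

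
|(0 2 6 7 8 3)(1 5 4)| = 6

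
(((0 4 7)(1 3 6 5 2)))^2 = (0 7 4)(1 6 2 3 5)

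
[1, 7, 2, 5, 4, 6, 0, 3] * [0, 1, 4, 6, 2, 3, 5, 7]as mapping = [0→1, 1→7, 2→4, 3→3, 4→2, 5→5, 6→0, 7→6]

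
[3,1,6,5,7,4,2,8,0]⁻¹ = [8,1,6,0,5,3,2,4,7]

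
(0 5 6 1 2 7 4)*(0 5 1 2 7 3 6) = (0 1 7 4 5)(2 3 6)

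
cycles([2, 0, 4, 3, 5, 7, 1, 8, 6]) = (0 2 4 5 7 8 6 1) 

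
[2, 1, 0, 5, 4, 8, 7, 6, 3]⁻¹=[2, 1, 0, 8, 4, 3, 7, 6, 5]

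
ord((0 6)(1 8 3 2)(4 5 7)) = 12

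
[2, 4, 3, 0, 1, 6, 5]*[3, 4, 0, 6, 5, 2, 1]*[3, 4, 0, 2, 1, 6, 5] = [3, 6, 5, 2, 1, 4, 0]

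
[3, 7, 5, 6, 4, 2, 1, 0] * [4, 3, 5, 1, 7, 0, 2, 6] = [1, 6, 0, 2, 7, 5, 3, 4]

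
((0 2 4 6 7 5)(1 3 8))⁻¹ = (0 5 7 6 4 2)(1 8 3)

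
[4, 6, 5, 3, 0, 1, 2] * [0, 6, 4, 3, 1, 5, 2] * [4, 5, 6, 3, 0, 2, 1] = [5, 6, 2, 3, 4, 1, 0]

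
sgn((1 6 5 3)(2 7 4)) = -1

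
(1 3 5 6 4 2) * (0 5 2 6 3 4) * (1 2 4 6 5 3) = (0 3 4 5 1 6)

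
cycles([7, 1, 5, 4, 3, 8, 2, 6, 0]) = (0 7 6 2 5 8) (3 4) 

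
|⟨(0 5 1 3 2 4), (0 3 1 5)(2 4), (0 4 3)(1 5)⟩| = 720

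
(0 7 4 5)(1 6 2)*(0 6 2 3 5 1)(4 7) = (0 4 1 2)(3 5 6)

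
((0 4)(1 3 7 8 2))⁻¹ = (0 4)(1 2 8 7 3)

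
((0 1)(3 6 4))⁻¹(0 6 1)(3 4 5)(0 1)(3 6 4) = (0 1 4)(3 5 6)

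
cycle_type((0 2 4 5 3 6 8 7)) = 8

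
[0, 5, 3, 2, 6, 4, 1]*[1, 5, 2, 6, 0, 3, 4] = [1, 3, 6, 2, 4, 0, 5]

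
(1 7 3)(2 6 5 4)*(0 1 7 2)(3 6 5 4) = (0 1 2 5 3 7 6 4)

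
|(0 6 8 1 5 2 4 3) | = 8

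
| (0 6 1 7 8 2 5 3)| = 8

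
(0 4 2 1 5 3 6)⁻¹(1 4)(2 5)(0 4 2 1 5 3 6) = (1 3)(2 5)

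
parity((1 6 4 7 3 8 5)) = even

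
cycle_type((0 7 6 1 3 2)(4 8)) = 2.6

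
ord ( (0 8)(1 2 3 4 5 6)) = 6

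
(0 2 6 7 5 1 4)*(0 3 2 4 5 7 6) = (0 4 3 2)(1 5)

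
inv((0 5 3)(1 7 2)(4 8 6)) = (0 3 5)(1 2 7)(4 6 8)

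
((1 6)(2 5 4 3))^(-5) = (1 6)(2 3 4 5)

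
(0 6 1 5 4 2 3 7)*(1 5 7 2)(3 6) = (0 3 2 6 5 4 1 7)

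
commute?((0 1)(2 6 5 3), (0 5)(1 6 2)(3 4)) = no:(0 1)(2 6 5 3)*(0 5)(1 6 2)(3 4) = (0 6)(1 5 4 3), (0 5)(1 6 2)(3 4)*(0 1)(2 6 5 3) = (0 3 4 2)(1 5)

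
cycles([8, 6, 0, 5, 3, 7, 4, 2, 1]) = (0 8 1 6 4 3 5 7 2)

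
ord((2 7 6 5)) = 4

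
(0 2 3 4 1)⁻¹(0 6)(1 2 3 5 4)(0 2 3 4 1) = (0 3 4 5 1)(2 6)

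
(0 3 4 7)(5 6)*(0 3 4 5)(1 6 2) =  (0 4 7 3 5 2 1 6)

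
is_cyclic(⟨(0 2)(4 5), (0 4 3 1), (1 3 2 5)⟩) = no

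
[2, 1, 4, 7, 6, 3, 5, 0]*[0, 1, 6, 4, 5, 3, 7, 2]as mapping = [0→6, 1→1, 2→5, 3→2, 4→7, 5→4, 6→3, 7→0]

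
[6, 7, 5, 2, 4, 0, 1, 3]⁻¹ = [5, 6, 3, 7, 4, 2, 0, 1]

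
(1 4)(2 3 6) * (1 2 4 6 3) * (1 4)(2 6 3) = (1 3 2 4 6)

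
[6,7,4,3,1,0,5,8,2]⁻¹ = [5,4,8,3,2,6,0,1,7]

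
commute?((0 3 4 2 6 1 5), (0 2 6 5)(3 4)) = no:(0 3 4 2 6 1 5) * (0 2 6 5)(3 4) = (0 4 6 1)(2 5), (0 2 6 5)(3 4) * (0 3 4 2 6 1 5) = (0 6)(1 5 3 2)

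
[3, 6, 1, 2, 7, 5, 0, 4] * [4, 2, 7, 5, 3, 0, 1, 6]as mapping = [0→5, 1→1, 2→2, 3→7, 4→6, 5→0, 6→4, 7→3]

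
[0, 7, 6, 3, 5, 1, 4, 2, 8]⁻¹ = [0, 5, 7, 3, 6, 4, 2, 1, 8]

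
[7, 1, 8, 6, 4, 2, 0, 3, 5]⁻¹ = [6, 1, 5, 7, 4, 8, 3, 0, 2]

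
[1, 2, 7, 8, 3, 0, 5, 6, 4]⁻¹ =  [5, 0, 1, 4, 8, 6, 7, 2, 3]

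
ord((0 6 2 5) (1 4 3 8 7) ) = 20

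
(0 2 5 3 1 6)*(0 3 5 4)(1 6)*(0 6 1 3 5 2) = (1 3)(2 4 6 5)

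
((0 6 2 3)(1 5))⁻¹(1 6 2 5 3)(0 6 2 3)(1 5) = (0 5 2 3 1)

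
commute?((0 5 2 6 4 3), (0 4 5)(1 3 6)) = no:(0 5 2 6 4 3)*(0 4 5)(1 3 6) = (1 3 4 6 5 2), (0 4 5)(1 3 6)*(0 5 2 6 4 3) = (0 3 4 2 6 1)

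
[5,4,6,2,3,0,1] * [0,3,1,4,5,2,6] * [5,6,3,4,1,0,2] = [3,0,2,6,1,5,4]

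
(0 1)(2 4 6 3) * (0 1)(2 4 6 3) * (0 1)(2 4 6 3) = (0 1)(2 3 6 4)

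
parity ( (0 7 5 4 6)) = even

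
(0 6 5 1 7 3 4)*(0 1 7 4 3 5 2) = (0 6 2)(1 4)(5 7)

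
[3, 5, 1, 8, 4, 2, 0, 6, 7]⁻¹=[6, 2, 5, 0, 4, 1, 7, 8, 3]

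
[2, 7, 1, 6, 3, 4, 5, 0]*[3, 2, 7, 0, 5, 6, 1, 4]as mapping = [0→7, 1→4, 2→2, 3→1, 4→0, 5→5, 6→6, 7→3]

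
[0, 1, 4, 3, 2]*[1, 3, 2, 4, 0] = [1, 3, 0, 4, 2]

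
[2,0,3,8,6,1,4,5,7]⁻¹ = [1,5,0,2,6,7,4,8,3]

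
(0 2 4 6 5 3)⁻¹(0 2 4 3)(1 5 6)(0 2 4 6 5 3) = (0 2 4 6)(1 3 5)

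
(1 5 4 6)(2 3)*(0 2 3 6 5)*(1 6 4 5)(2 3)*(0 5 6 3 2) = (0 2 4 1 5 6 3)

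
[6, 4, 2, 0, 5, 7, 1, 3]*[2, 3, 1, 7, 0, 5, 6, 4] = [6, 0, 1, 2, 5, 4, 3, 7]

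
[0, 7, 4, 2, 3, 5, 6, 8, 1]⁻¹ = [0, 8, 3, 4, 2, 5, 6, 1, 7]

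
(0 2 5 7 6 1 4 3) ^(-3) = (0 1 5 3 6 2 4 7) 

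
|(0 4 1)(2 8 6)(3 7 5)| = 3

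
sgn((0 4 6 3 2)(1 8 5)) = 1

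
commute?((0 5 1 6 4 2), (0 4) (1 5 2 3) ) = no:(0 5 1 6 4 2)*(0 4) (1 5 2 3) = (0 2 4 3 1 6), (0 4) (1 5 2 3)*(0 5 1 6 4 2) = (0 2 3 6 4 5) 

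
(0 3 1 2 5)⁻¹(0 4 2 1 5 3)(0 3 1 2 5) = (0 1 3 4 5 2)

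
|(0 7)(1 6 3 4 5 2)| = 6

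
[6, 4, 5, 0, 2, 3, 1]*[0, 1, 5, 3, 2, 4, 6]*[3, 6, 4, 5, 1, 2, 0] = [0, 4, 1, 3, 2, 5, 6] 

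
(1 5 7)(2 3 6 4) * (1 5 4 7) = (1 4 2 3 6 7 5)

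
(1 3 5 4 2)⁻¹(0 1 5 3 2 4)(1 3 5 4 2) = (0 3 4 5 1 2)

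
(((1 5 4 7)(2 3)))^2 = (1 4)(5 7)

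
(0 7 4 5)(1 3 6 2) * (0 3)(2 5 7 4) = (0 4 7 2 1)(3 6 5)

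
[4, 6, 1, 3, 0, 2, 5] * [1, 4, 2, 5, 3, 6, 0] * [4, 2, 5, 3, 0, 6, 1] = [3, 4, 0, 6, 2, 5, 1]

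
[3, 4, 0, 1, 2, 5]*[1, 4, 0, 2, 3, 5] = [2, 3, 1, 4, 0, 5]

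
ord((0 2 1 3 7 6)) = 6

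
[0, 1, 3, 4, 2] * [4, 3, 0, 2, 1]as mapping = [0→4, 1→3, 2→2, 3→1, 4→0]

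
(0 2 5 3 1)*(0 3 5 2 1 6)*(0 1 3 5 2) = (0 3 6 1 5 2)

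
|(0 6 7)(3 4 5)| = 3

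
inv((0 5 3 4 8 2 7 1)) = (0 1 7 2 8 4 3 5)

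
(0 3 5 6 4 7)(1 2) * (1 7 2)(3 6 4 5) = (0 6 5 4 2 7)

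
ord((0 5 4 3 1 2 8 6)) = 8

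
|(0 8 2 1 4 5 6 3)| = 8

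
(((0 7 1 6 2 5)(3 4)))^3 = (0 6)(1 5)(2 7)(3 4)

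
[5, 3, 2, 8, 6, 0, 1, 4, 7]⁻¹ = [5, 6, 2, 1, 7, 0, 4, 8, 3]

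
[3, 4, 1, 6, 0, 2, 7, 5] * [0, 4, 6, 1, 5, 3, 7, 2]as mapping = [0→1, 1→5, 2→4, 3→7, 4→0, 5→6, 6→2, 7→3]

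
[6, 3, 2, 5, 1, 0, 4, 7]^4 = [3, 6, 2, 4, 0, 1, 5, 7]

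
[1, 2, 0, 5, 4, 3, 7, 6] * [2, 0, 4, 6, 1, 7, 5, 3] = [0, 4, 2, 7, 1, 6, 3, 5]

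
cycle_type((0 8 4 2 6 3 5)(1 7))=2.7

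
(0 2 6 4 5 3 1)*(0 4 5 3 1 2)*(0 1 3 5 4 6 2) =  (0 1 6 4 5 3)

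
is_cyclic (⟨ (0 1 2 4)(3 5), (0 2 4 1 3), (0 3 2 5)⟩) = no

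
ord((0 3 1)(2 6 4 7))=12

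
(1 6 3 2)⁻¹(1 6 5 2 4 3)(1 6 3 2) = (1 4 2 6 3 5)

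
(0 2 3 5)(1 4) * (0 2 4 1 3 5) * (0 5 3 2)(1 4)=(0 1 4 2 3 5)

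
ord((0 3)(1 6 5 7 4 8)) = 6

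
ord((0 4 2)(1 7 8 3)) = 12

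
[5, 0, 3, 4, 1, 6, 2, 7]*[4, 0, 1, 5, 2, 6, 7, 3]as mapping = [0→6, 1→4, 2→5, 3→2, 4→0, 5→7, 6→1, 7→3]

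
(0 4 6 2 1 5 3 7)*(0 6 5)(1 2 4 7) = (0 7 6 4 5 3 1)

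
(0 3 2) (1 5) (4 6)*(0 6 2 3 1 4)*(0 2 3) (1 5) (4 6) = (0 5 6 2 4 3) 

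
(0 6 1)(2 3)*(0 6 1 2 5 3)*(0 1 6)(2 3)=(0 6 3 5 2 1)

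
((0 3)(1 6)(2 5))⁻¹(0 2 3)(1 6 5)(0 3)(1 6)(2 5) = (0 3 5)(1 2 6)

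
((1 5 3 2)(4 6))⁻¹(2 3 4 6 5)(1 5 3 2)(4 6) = (1 2 6 4 3)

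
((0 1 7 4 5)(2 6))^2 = (0 7 5 1 4)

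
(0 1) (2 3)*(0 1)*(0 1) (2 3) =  (0 1) 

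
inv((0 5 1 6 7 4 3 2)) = (0 2 3 4 7 6 1 5)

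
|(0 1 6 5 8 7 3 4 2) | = 9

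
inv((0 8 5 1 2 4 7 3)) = (0 3 7 4 2 1 5 8)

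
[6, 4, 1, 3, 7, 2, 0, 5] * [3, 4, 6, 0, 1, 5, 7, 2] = [7, 1, 4, 0, 2, 6, 3, 5]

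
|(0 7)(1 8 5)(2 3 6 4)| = 12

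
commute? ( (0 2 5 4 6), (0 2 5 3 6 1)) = no: (0 2 5 4 6)*(0 2 5 3 6 1) = (0 5 4 1)(2 3 6), (0 2 5 3 6 1)*(0 2 5 4 6) = (0 5 3)(1 2 4 6)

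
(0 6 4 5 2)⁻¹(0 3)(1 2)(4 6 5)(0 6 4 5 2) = (0 1)(2 5 4)(3 6)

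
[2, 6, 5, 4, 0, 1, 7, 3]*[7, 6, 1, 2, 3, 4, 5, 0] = [1, 5, 4, 3, 7, 6, 0, 2]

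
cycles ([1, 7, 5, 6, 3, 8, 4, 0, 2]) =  (0 1 7)(2 5 8)(3 6 4)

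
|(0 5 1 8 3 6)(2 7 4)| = 6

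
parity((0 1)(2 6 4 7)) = even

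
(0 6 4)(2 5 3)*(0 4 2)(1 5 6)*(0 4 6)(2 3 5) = (0 1 2)(3 4 6)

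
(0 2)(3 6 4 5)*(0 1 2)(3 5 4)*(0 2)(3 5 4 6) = (0 2 1)(4 6 5)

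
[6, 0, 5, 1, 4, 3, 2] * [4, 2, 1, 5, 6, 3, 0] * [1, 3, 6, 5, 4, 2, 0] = [1, 4, 5, 6, 0, 2, 3]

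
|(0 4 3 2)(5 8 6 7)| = 4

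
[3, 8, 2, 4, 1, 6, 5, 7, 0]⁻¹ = [8, 4, 2, 0, 3, 6, 5, 7, 1]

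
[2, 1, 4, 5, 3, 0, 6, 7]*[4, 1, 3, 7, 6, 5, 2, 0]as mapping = [0→3, 1→1, 2→6, 3→5, 4→7, 5→4, 6→2, 7→0]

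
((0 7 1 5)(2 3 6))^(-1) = (0 5 1 7)(2 6 3)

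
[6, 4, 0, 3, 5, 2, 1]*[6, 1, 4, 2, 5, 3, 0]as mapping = [0→0, 1→5, 2→6, 3→2, 4→3, 5→4, 6→1]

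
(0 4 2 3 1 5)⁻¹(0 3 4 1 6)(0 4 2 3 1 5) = (1 2 5 6 4)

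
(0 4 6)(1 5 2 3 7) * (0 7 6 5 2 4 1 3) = (0 1 2)(3 6 7)(4 5)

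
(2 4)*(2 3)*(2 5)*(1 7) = (1 7)(2 4 3 5)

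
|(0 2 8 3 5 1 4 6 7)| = 9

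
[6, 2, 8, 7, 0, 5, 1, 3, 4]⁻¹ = [4, 6, 1, 7, 8, 5, 0, 3, 2]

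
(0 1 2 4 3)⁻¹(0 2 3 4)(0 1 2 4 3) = (0 3 1 4)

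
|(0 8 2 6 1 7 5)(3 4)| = 14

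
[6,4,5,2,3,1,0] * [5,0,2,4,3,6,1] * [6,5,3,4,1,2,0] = [5,4,0,3,1,6,2]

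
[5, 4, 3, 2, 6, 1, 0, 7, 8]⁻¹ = [6, 5, 3, 2, 1, 0, 4, 7, 8]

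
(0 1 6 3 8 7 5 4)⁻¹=(0 4 5 7 8 3 6 1)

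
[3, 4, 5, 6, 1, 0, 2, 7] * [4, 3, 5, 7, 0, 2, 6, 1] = [7, 0, 2, 6, 3, 4, 5, 1]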